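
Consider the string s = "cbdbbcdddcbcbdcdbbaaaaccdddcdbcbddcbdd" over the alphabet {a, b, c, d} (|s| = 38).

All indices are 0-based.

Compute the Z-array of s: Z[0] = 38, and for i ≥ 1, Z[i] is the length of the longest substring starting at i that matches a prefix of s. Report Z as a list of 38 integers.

[38, 0, 0, 0, 0, 1, 0, 0, 0, 2, 0, 3, 0, 0, 1, 0, 0, 0, 0, 0, 0, 0, 1, 1, 0, 0, 0, 1, 0, 0, 3, 0, 0, 0, 3, 0, 0, 0]

Z[0]=38
i=1: outside box; Z[1]=0
i=2: outside box; Z[2]=0
i=3: outside box; Z[3]=0
i=4: outside box; Z[4]=0
i=5: outside box; Z[5]=1 extend→box=[5,6)
i=6: outside box; Z[6]=0
i=7: outside box; Z[7]=0
i=8: outside box; Z[8]=0
i=9: outside box; Z[9]=2 extend→box=[9,11)
i=10: min(r-i=1, Z[1]=0)=0; Z[10]=0
i=11: outside box; Z[11]=3 extend→box=[11,14)
i=12: min(r-i=2, Z[1]=0)=0; Z[12]=0
i=13: min(r-i=1, Z[2]=0)=0; Z[13]=0
i=14: outside box; Z[14]=1 extend→box=[14,15)
i=15: outside box; Z[15]=0
i=16: outside box; Z[16]=0
i=17: outside box; Z[17]=0
i=18: outside box; Z[18]=0
i=19: outside box; Z[19]=0
i=20: outside box; Z[20]=0
i=21: outside box; Z[21]=0
i=22: outside box; Z[22]=1 extend→box=[22,23)
i=23: outside box; Z[23]=1 extend→box=[23,24)
i=24: outside box; Z[24]=0
i=25: outside box; Z[25]=0
i=26: outside box; Z[26]=0
i=27: outside box; Z[27]=1 extend→box=[27,28)
i=28: outside box; Z[28]=0
i=29: outside box; Z[29]=0
i=30: outside box; Z[30]=3 extend→box=[30,33)
i=31: min(r-i=2, Z[1]=0)=0; Z[31]=0
i=32: min(r-i=1, Z[2]=0)=0; Z[32]=0
i=33: outside box; Z[33]=0
i=34: outside box; Z[34]=3 extend→box=[34,37)
i=35: min(r-i=2, Z[1]=0)=0; Z[35]=0
i=36: min(r-i=1, Z[2]=0)=0; Z[36]=0
i=37: outside box; Z[37]=0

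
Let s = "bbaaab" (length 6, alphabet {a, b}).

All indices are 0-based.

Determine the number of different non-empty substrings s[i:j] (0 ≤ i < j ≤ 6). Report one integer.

rank→(start, suffix):
  0 → (2, 'aaab')
  1 → (3, 'aab')
  2 → (4, 'ab')
  3 → (5, 'b')
  4 → (1, 'baaab')
  5 → (0, 'bbaaab')

SA = [2, 3, 4, 5, 1, 0]
[i] adj suffixes → lcp
  [1] 2/3 → 2 ('aa')
  [2] 3/4 → 1 ('a')
  [3] 4/5 → 0 ('')
  [4] 5/1 → 1 ('b')
  [5] 1/0 → 1 ('b')

n(n+1)/2 = 6·7/2 = 21
Σ LCP = 0 + 2 + 1 + 0 + 1 + 1 = 5
distinct = 21 − 5 = 16

16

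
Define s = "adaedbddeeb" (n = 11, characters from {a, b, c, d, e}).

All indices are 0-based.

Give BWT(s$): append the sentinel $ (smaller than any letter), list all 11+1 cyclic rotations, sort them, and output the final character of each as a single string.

rank  rotation      last
    0  $adaedbddeeb  b
    1  adaedbddeeb$  $
    2  aedbddeeb$ad  d
    3  b$adaedbddee  e
    4  bddeeb$adaed  d
    5  daedbddeeb$a  a
    6  dbddeeb$adae  e
    7  ddeeb$adaedb  b
    8  deeb$adaedbd  d
    9  eb$adaedbdde  e
   10  edbddeeb$ada  a
   11  eeb$adaedbdd  d

b$dedaebdead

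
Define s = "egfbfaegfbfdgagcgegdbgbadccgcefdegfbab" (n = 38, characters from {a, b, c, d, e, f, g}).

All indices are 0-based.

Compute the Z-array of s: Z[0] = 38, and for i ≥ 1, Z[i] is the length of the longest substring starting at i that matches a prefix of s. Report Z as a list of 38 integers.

[38, 0, 0, 0, 0, 0, 5, 0, 0, 0, 0, 0, 0, 0, 0, 0, 0, 2, 0, 0, 0, 0, 0, 0, 0, 0, 0, 0, 0, 1, 0, 0, 4, 0, 0, 0, 0, 0]

Z[0]=38
i=1: i≥r, start 0; Z[1]=0
i=2: i≥r, start 0; Z[2]=0
i=3: i≥r, start 0; Z[3]=0
i=4: i≥r, start 0; Z[4]=0
i=5: i≥r, start 0; Z[5]=0
i=6: i≥r, start 0; Z[6]=5 extend→box=[6,11)
i=7: min(r-i=4, Z[1]=0)=0; Z[7]=0
i=8: min(r-i=3, Z[2]=0)=0; Z[8]=0
i=9: min(r-i=2, Z[3]=0)=0; Z[9]=0
i=10: min(r-i=1, Z[4]=0)=0; Z[10]=0
i=11: i≥r, start 0; Z[11]=0
i=12: i≥r, start 0; Z[12]=0
i=13: i≥r, start 0; Z[13]=0
i=14: i≥r, start 0; Z[14]=0
i=15: i≥r, start 0; Z[15]=0
i=16: i≥r, start 0; Z[16]=0
i=17: i≥r, start 0; Z[17]=2 extend→box=[17,19)
i=18: min(r-i=1, Z[1]=0)=0; Z[18]=0
i=19: i≥r, start 0; Z[19]=0
i=20: i≥r, start 0; Z[20]=0
i=21: i≥r, start 0; Z[21]=0
i=22: i≥r, start 0; Z[22]=0
i=23: i≥r, start 0; Z[23]=0
i=24: i≥r, start 0; Z[24]=0
i=25: i≥r, start 0; Z[25]=0
i=26: i≥r, start 0; Z[26]=0
i=27: i≥r, start 0; Z[27]=0
i=28: i≥r, start 0; Z[28]=0
i=29: i≥r, start 0; Z[29]=1 extend→box=[29,30)
i=30: i≥r, start 0; Z[30]=0
i=31: i≥r, start 0; Z[31]=0
i=32: i≥r, start 0; Z[32]=4 extend→box=[32,36)
i=33: min(r-i=3, Z[1]=0)=0; Z[33]=0
i=34: min(r-i=2, Z[2]=0)=0; Z[34]=0
i=35: min(r-i=1, Z[3]=0)=0; Z[35]=0
i=36: i≥r, start 0; Z[36]=0
i=37: i≥r, start 0; Z[37]=0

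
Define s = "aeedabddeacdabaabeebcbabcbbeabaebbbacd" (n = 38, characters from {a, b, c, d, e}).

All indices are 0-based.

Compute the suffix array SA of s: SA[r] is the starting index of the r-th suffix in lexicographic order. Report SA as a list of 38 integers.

rank→(start, suffix):
  0 → (14, 'aabeebcbabcbbeabaebbbacd')
  1 → (12, 'abaabeebcbabcbbeabaebbbacd')
  2 → (28, 'abaebbbacd')
  3 → (22, 'abcbbeabaebbbacd')
  4 → (4, 'abddeacdabaabeebcbabcbbeabaebbbacd')
  5 → (15, 'abeebcbabcbbeabaebbbacd')
  6 → (35, 'acd')
  7 → (9, 'acdabaabeebcbabcbbeabaebbbacd')
  8 → (30, 'aebbbacd')
  9 → (0, 'aeedabddeacdabaabeebcbabcbbeabaebbbacd')
  10 → (13, 'baabeebcbabcbbeabaebbbacd')
  11 → (21, 'babcbbeabaebbbacd')
  12 → (34, 'bacd')
  13 → (29, 'baebbbacd')
  14 → (33, 'bbacd')
  15 → (32, 'bbbacd')
  16 → (25, 'bbeabaebbbacd')
  17 → (19, 'bcbabcbbeabaebbbacd')
  18 → (23, 'bcbbeabaebbbacd')
  19 → (5, 'bddeacdabaabeebcbabcbbeabaebbbacd')
  20 → (26, 'beabaebbbacd')
  21 → (16, 'beebcbabcbbeabaebbbacd')
  22 → (20, 'cbabcbbeabaebbbacd')
  23 → (24, 'cbbeabaebbbacd')
  24 → (36, 'cd')
  25 → (10, 'cdabaabeebcbabcbbeabaebbbacd')
  26 → (37, 'd')
  27 → (11, 'dabaabeebcbabcbbeabaebbbacd')
  28 → (3, 'dabddeacdabaabeebcbabcbbeabaebbbacd')
  29 → (6, 'ddeacdabaabeebcbabcbbeabaebbbacd')
  30 → (7, 'deacdabaabeebcbabcbbeabaebbbacd')
  31 → (27, 'eabaebbbacd')
  32 → (8, 'eacdabaabeebcbabcbbeabaebbbacd')
  33 → (31, 'ebbbacd')
  34 → (18, 'ebcbabcbbeabaebbbacd')
  35 → (2, 'edabddeacdabaabeebcbabcbbeabaebbbacd')
  36 → (17, 'eebcbabcbbeabaebbbacd')
  37 → (1, 'eedabddeacdabaabeebcbabcbbeabaebbbacd')

[14, 12, 28, 22, 4, 15, 35, 9, 30, 0, 13, 21, 34, 29, 33, 32, 25, 19, 23, 5, 26, 16, 20, 24, 36, 10, 37, 11, 3, 6, 7, 27, 8, 31, 18, 2, 17, 1]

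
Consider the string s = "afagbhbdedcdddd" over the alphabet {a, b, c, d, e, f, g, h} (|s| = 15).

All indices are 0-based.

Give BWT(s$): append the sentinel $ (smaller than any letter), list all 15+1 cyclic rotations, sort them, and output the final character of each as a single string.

rank  rotation          last
    0  $afagbhbdedcdddd  d
    1  afagbhbdedcdddd$  $
    2  agbhbdedcdddd$af  f
    3  bdedcdddd$afagbh  h
    4  bhbdedcdddd$afag  g
    5  cdddd$afagbhbded  d
    6  d$afagbhbdedcddd  d
    7  dcdddd$afagbhbde  e
    8  dd$afagbhbdedcdd  d
    9  ddd$afagbhbdedcd  d
   10  dddd$afagbhbdedc  c
   11  dedcdddd$afagbhb  b
   12  edcdddd$afagbhbd  d
   13  fagbhbdedcdddd$a  a
   14  gbhbdedcdddd$afa  a
   15  hbdedcdddd$afagb  b

d$fhgddeddcbdaab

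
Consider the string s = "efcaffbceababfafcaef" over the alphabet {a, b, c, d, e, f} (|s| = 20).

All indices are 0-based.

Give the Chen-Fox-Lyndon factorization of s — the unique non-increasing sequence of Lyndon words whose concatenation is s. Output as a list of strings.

emit factor 1: 'ef' (i=0, period=2)
emit factor 2: 'c' (i=2, period=1)
emit factor 3: 'affbce' (i=3, period=6)
emit factor 4: 'ababfafcaef' (i=9, period=11)

["ef", "c", "affbce", "ababfafcaef"]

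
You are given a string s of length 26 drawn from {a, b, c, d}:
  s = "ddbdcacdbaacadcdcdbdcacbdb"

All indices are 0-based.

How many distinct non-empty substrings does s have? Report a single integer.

303

rank→(start, suffix):
  0 → (9, 'aacadcdcdbdcacbdb')
  1 → (10, 'acadcdcdbdcacbdb')
  2 → (21, 'acbdb')
  3 → (5, 'acdbaacadcdcdbdcacbdb')
  4 → (12, 'adcdcdbdcacbdb')
  5 → (25, 'b')
  6 → (8, 'baacadcdcdbdcacbdb')
  7 → (23, 'bdb')
  8 → (18, 'bdcacbdb')
  9 → (2, 'bdcacdbaacadcdcdbdcacbdb')
  10 → (20, 'cacbdb')
  11 → (4, 'cacdbaacadcdcdbdcacbdb')
  12 → (11, 'cadcdcdbdcacbdb')
  13 → (22, 'cbdb')
  14 → (6, 'cdbaacadcdcdbdcacbdb')
  15 → (16, 'cdbdcacbdb')
  16 → (14, 'cdcdbdcacbdb')
  17 → (24, 'db')
  18 → (7, 'dbaacadcdcdbdcacbdb')
  19 → (17, 'dbdcacbdb')
  20 → (1, 'dbdcacdbaacadcdcdbdcacbdb')
  21 → (19, 'dcacbdb')
  22 → (3, 'dcacdbaacadcdcdbdcacbdb')
  23 → (15, 'dcdbdcacbdb')
  24 → (13, 'dcdcdbdcacbdb')
  25 → (0, 'ddbdcacdbaacadcdcdbdcacbdb')

SA = [9, 10, 21, 5, 12, 25, 8, 23, 18, 2, 20, 4, 11, 22, 6, 16, 14, 24, 7, 17, 1, 19, 3, 15, 13, 0]
i: (SA[i-1],SA[i]) lcp shared
  1: (9,10) 1 'a'
  2: (10,21) 2 'ac'
  3: (21,5) 2 'ac'
  4: (5,12) 1 'a'
  5: (12,25) 0 ''
  6: (25,8) 1 'b'
  7: (8,23) 1 'b'
  8: (23,18) 2 'bd'
  9: (18,2) 5 'bdcac'
  10: (2,20) 0 ''
  11: (20,4) 3 'cac'
  12: (4,11) 2 'ca'
  13: (11,22) 1 'c'
  14: (22,6) 1 'c'
  15: (6,16) 3 'cdb'
  16: (16,14) 2 'cd'
  17: (14,24) 0 ''
  18: (24,7) 2 'db'
  19: (7,17) 2 'db'
  20: (17,1) 6 'dbdcac'
  21: (1,19) 1 'd'
  22: (19,3) 4 'dcac'
  23: (3,15) 2 'dc'
  24: (15,13) 3 'dcd'
  25: (13,0) 1 'd'

n(n+1)/2 = 26·27/2 = 351
Σ LCP = 0 + 1 + 2 + 2 + 1 + 0 + 1 + 1 + 2 + 5 + 0 + 3 + 2 + 1 + 1 + 3 + 2 + 0 + 2 + 2 + 6 + 1 + 4 + 2 + 3 + 1 = 48
distinct = 351 − 48 = 303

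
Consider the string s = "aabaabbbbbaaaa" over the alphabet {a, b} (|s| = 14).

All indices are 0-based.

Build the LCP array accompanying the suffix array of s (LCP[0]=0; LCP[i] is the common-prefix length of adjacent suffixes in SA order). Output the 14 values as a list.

sorted suffixes:
  #0 SA[0]=13  'a'
  #1 SA[1]=12  'aa'
  #2 SA[2]=11  'aaa'
  #3 SA[3]=10  'aaaa'
  #4 SA[4]=0  'aabaabbbbbaaaa'
  #5 SA[5]=3  'aabbbbbaaaa'
  #6 SA[6]=1  'abaabbbbbaaaa'
  #7 SA[7]=4  'abbbbbaaaa'
  #8 SA[8]=9  'baaaa'
  #9 SA[9]=2  'baabbbbbaaaa'
  #10 SA[10]=8  'bbaaaa'
  #11 SA[11]=7  'bbbaaaa'
  #12 SA[12]=6  'bbbbaaaa'
  #13 SA[13]=5  'bbbbbaaaa'

SA = [13, 12, 11, 10, 0, 3, 1, 4, 9, 2, 8, 7, 6, 5]
[i] adj suffixes → lcp
  [1] 13/12 → 1 ('a')
  [2] 12/11 → 2 ('aa')
  [3] 11/10 → 3 ('aaa')
  [4] 10/0 → 2 ('aa')
  [5] 0/3 → 3 ('aab')
  [6] 3/1 → 1 ('a')
  [7] 1/4 → 2 ('ab')
  [8] 4/9 → 0 ('')
  [9] 9/2 → 3 ('baa')
  [10] 2/8 → 1 ('b')
  [11] 8/7 → 2 ('bb')
  [12] 7/6 → 3 ('bbb')
  [13] 6/5 → 4 ('bbbb')

[0, 1, 2, 3, 2, 3, 1, 2, 0, 3, 1, 2, 3, 4]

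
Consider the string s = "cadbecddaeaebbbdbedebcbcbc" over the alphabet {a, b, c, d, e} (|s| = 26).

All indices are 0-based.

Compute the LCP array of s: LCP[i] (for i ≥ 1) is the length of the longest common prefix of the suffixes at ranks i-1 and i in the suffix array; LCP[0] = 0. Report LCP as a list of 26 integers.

rank | idx | suffix
   0 |   1 | adbecddaeaebbbdbedebcbcbc
   1 |   8 | aeaebbbdbedebcbcbc
   2 |  10 | aebbbdbedebcbcbc
   3 |  12 | bbbdbedebcbcbc
   4 |  13 | bbdbedebcbcbc
   5 |  24 | bc
   6 |  22 | bcbc
   7 |  20 | bcbcbc
   8 |  14 | bdbedebcbcbc
   9 |   3 | becddaeaebbbdbedebcbcbc
  10 |  16 | bedebcbcbc
  11 |  25 | c
  12 |   0 | cadbecddaeaebbbdbedebcbcbc
  13 |  23 | cbc
  14 |  21 | cbcbc
  15 |   5 | cddaeaebbbdbedebcbcbc
  16 |   7 | daeaebbbdbedebcbcbc
  17 |   2 | dbecddaeaebbbdbedebcbcbc
  18 |  15 | dbedebcbcbc
  19 |   6 | ddaeaebbbdbedebcbcbc
  20 |  18 | debcbcbc
  21 |   9 | eaebbbdbedebcbcbc
  22 |  11 | ebbbdbedebcbcbc
  23 |  19 | ebcbcbc
  24 |   4 | ecddaeaebbbdbedebcbcbc
  25 |  17 | edebcbcbc

SA = [1, 8, 10, 12, 13, 24, 22, 20, 14, 3, 16, 25, 0, 23, 21, 5, 7, 2, 15, 6, 18, 9, 11, 19, 4, 17]
i: (SA[i-1],SA[i]) lcp shared
  1: (1,8) 1 'a'
  2: (8,10) 2 'ae'
  3: (10,12) 0 ''
  4: (12,13) 2 'bb'
  5: (13,24) 1 'b'
  6: (24,22) 2 'bc'
  7: (22,20) 4 'bcbc'
  8: (20,14) 1 'b'
  9: (14,3) 1 'b'
  10: (3,16) 2 'be'
  11: (16,25) 0 ''
  12: (25,0) 1 'c'
  13: (0,23) 1 'c'
  14: (23,21) 3 'cbc'
  15: (21,5) 1 'c'
  16: (5,7) 0 ''
  17: (7,2) 1 'd'
  18: (2,15) 3 'dbe'
  19: (15,6) 1 'd'
  20: (6,18) 1 'd'
  21: (18,9) 0 ''
  22: (9,11) 1 'e'
  23: (11,19) 2 'eb'
  24: (19,4) 1 'e'
  25: (4,17) 1 'e'

[0, 1, 2, 0, 2, 1, 2, 4, 1, 1, 2, 0, 1, 1, 3, 1, 0, 1, 3, 1, 1, 0, 1, 2, 1, 1]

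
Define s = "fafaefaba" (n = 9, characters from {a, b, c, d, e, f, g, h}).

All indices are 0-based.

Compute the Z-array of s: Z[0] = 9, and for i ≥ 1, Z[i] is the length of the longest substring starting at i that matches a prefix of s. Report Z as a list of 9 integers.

Z[0]=9
i=1: i≥r, start 0; Z[1]=0
i=2: i≥r, start 0; Z[2]=2 extend→box=[2,4)
i=3: min(r-i=1, Z[1]=0)=0; Z[3]=0
i=4: i≥r, start 0; Z[4]=0
i=5: i≥r, start 0; Z[5]=2 extend→box=[5,7)
i=6: min(r-i=1, Z[1]=0)=0; Z[6]=0
i=7: i≥r, start 0; Z[7]=0
i=8: i≥r, start 0; Z[8]=0

[9, 0, 2, 0, 0, 2, 0, 0, 0]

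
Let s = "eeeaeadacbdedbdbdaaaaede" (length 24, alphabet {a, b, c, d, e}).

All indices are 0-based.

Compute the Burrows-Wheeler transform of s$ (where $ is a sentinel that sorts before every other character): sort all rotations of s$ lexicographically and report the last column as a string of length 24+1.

edaadeeaddcababeebdaedae$

rank  rotation                   last
    0  $eeeaeadacbdedbdbdaaaaede  e
    1  aaaaede$eeeaeadacbdedbdbd  d
    2  aaaede$eeeaeadacbdedbdbda  a
    3  aaede$eeeaeadacbdedbdbdaa  a
    4  acbdedbdbdaaaaede$eeeaead  d
    5  adacbdedbdbdaaaaede$eeeae  e
    6  aeadacbdedbdbdaaaaede$eee  e
    7  aede$eeeaeadacbdedbdbdaaa  a
    8  bdaaaaede$eeeaeadacbdedbd  d
    9  bdbdaaaaede$eeeaeadacbded  d
   10  bdedbdbdaaaaede$eeeaeadac  c
   11  cbdedbdbdaaaaede$eeeaeada  a
   12  daaaaede$eeeaeadacbdedbdb  b
   13  dacbdedbdbdaaaaede$eeeaea  a
   14  dbdaaaaede$eeeaeadacbdedb  b
   15  dbdbdaaaaede$eeeaeadacbde  e
   16  de$eeeaeadacbdedbdbdaaaae  e
   17  dedbdbdaaaaede$eeeaeadacb  b
   18  e$eeeaeadacbdedbdbdaaaaed  d
   19  eadacbdedbdbdaaaaede$eeea  a
   20  eaeadacbdedbdbdaaaaede$ee  e
   21  edbdbdaaaaede$eeeaeadacbd  d
   22  ede$eeeaeadacbdedbdbdaaaa  a
   23  eeaeadacbdedbdbdaaaaede$e  e
   24  eeeaeadacbdedbdbdaaaaede$  $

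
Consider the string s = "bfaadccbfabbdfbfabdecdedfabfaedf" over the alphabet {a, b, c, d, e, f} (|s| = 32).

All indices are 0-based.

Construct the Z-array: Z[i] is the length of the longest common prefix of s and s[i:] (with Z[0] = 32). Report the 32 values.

[32, 0, 0, 0, 0, 0, 0, 3, 0, 0, 1, 1, 0, 0, 3, 0, 0, 1, 0, 0, 0, 0, 0, 0, 0, 0, 3, 0, 0, 0, 0, 0]

Z[0]=32
i=1: outside box; Z[1]=0
i=2: outside box; Z[2]=0
i=3: outside box; Z[3]=0
i=4: outside box; Z[4]=0
i=5: outside box; Z[5]=0
i=6: outside box; Z[6]=0
i=7: outside box; Z[7]=3 extend→box=[7,10)
i=8: min(r-i=2, Z[1]=0)=0; Z[8]=0
i=9: min(r-i=1, Z[2]=0)=0; Z[9]=0
i=10: outside box; Z[10]=1 extend→box=[10,11)
i=11: outside box; Z[11]=1 extend→box=[11,12)
i=12: outside box; Z[12]=0
i=13: outside box; Z[13]=0
i=14: outside box; Z[14]=3 extend→box=[14,17)
i=15: min(r-i=2, Z[1]=0)=0; Z[15]=0
i=16: min(r-i=1, Z[2]=0)=0; Z[16]=0
i=17: outside box; Z[17]=1 extend→box=[17,18)
i=18: outside box; Z[18]=0
i=19: outside box; Z[19]=0
i=20: outside box; Z[20]=0
i=21: outside box; Z[21]=0
i=22: outside box; Z[22]=0
i=23: outside box; Z[23]=0
i=24: outside box; Z[24]=0
i=25: outside box; Z[25]=0
i=26: outside box; Z[26]=3 extend→box=[26,29)
i=27: min(r-i=2, Z[1]=0)=0; Z[27]=0
i=28: min(r-i=1, Z[2]=0)=0; Z[28]=0
i=29: outside box; Z[29]=0
i=30: outside box; Z[30]=0
i=31: outside box; Z[31]=0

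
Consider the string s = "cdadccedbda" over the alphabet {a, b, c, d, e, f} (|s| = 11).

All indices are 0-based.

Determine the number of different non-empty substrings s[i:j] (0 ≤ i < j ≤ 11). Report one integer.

59

rank→(start, suffix):
  0 → (10, 'a')
  1 → (2, 'adccedbda')
  2 → (8, 'bda')
  3 → (4, 'ccedbda')
  4 → (0, 'cdadccedbda')
  5 → (5, 'cedbda')
  6 → (9, 'da')
  7 → (1, 'dadccedbda')
  8 → (7, 'dbda')
  9 → (3, 'dccedbda')
  10 → (6, 'edbda')

SA = [10, 2, 8, 4, 0, 5, 9, 1, 7, 3, 6]
[i] adj suffixes → lcp
  [1] 10/2 → 1 ('a')
  [2] 2/8 → 0 ('')
  [3] 8/4 → 0 ('')
  [4] 4/0 → 1 ('c')
  [5] 0/5 → 1 ('c')
  [6] 5/9 → 0 ('')
  [7] 9/1 → 2 ('da')
  [8] 1/7 → 1 ('d')
  [9] 7/3 → 1 ('d')
  [10] 3/6 → 0 ('')

n(n+1)/2 = 11·12/2 = 66
Σ LCP = 0 + 1 + 0 + 0 + 1 + 1 + 0 + 2 + 1 + 1 + 0 = 7
distinct = 66 − 7 = 59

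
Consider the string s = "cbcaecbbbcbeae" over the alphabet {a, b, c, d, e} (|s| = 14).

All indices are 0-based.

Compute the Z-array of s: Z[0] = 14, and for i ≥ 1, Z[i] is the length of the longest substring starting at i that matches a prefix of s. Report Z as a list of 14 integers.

Z[0]=14
i=1: i≥r, start 0; Z[1]=0
i=2: i≥r, start 0; Z[2]=1 scan→box=[2,3)
i=3: i≥r, start 0; Z[3]=0
i=4: i≥r, start 0; Z[4]=0
i=5: i≥r, start 0; Z[5]=2 scan→box=[5,7)
i=6: min(r-i=1, Z[1]=0)=0; Z[6]=0
i=7: i≥r, start 0; Z[7]=0
i=8: i≥r, start 0; Z[8]=0
i=9: i≥r, start 0; Z[9]=2 scan→box=[9,11)
i=10: min(r-i=1, Z[1]=0)=0; Z[10]=0
i=11: i≥r, start 0; Z[11]=0
i=12: i≥r, start 0; Z[12]=0
i=13: i≥r, start 0; Z[13]=0

[14, 0, 1, 0, 0, 2, 0, 0, 0, 2, 0, 0, 0, 0]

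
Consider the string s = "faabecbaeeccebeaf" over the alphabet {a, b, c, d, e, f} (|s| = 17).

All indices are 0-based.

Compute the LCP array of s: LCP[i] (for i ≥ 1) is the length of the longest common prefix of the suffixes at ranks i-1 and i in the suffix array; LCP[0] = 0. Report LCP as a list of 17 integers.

rank | idx | suffix
   0 |   1 | aabecbaeeccebeaf
   1 |   2 | abecbaeeccebeaf
   2 |   7 | aeeccebeaf
   3 |  15 | af
   4 |   6 | baeeccebeaf
   5 |  13 | beaf
   6 |   3 | becbaeeccebeaf
   7 |   5 | cbaeeccebeaf
   8 |  10 | ccebeaf
   9 |  11 | cebeaf
  10 |  14 | eaf
  11 |  12 | ebeaf
  12 |   4 | ecbaeeccebeaf
  13 |   9 | eccebeaf
  14 |   8 | eeccebeaf
  15 |  16 | f
  16 |   0 | faabecbaeeccebeaf

SA = [1, 2, 7, 15, 6, 13, 3, 5, 10, 11, 14, 12, 4, 9, 8, 16, 0]
[i] adj suffixes → lcp
  [1] 1/2 → 1 ('a')
  [2] 2/7 → 1 ('a')
  [3] 7/15 → 1 ('a')
  [4] 15/6 → 0 ('')
  [5] 6/13 → 1 ('b')
  [6] 13/3 → 2 ('be')
  [7] 3/5 → 0 ('')
  [8] 5/10 → 1 ('c')
  [9] 10/11 → 1 ('c')
  [10] 11/14 → 0 ('')
  [11] 14/12 → 1 ('e')
  [12] 12/4 → 1 ('e')
  [13] 4/9 → 2 ('ec')
  [14] 9/8 → 1 ('e')
  [15] 8/16 → 0 ('')
  [16] 16/0 → 1 ('f')

[0, 1, 1, 1, 0, 1, 2, 0, 1, 1, 0, 1, 1, 2, 1, 0, 1]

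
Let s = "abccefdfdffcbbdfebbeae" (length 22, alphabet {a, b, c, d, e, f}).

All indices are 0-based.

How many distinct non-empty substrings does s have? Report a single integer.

232

sorted suffixes:
  #0 SA[0]=0  'abccefdfdffcbbdfebbeae'
  #1 SA[1]=20  'ae'
  #2 SA[2]=12  'bbdfebbeae'
  #3 SA[3]=17  'bbeae'
  #4 SA[4]=1  'bccefdfdffcbbdfebbeae'
  #5 SA[5]=13  'bdfebbeae'
  #6 SA[6]=18  'beae'
  #7 SA[7]=11  'cbbdfebbeae'
  #8 SA[8]=2  'ccefdfdffcbbdfebbeae'
  #9 SA[9]=3  'cefdfdffcbbdfebbeae'
  #10 SA[10]=6  'dfdffcbbdfebbeae'
  #11 SA[11]=14  'dfebbeae'
  #12 SA[12]=8  'dffcbbdfebbeae'
  #13 SA[13]=21  'e'
  #14 SA[14]=19  'eae'
  #15 SA[15]=16  'ebbeae'
  #16 SA[16]=4  'efdfdffcbbdfebbeae'
  #17 SA[17]=10  'fcbbdfebbeae'
  #18 SA[18]=5  'fdfdffcbbdfebbeae'
  #19 SA[19]=7  'fdffcbbdfebbeae'
  #20 SA[20]=15  'febbeae'
  #21 SA[21]=9  'ffcbbdfebbeae'

SA = [0, 20, 12, 17, 1, 13, 18, 11, 2, 3, 6, 14, 8, 21, 19, 16, 4, 10, 5, 7, 15, 9]
rank  pair      lcp
   1  s[0:],s[20:]  1  'a'
   2  s[20:],s[12:]  0  ''
   3  s[12:],s[17:]  2  'bb'
   4  s[17:],s[1:]  1  'b'
   5  s[1:],s[13:]  1  'b'
   6  s[13:],s[18:]  1  'b'
   7  s[18:],s[11:]  0  ''
   8  s[11:],s[2:]  1  'c'
   9  s[2:],s[3:]  1  'c'
  10  s[3:],s[6:]  0  ''
  11  s[6:],s[14:]  2  'df'
  12  s[14:],s[8:]  2  'df'
  13  s[8:],s[21:]  0  ''
  14  s[21:],s[19:]  1  'e'
  15  s[19:],s[16:]  1  'e'
  16  s[16:],s[4:]  1  'e'
  17  s[4:],s[10:]  0  ''
  18  s[10:],s[5:]  1  'f'
  19  s[5:],s[7:]  3  'fdf'
  20  s[7:],s[15:]  1  'f'
  21  s[15:],s[9:]  1  'f'

n(n+1)/2 = 22·23/2 = 253
Σ LCP = 0 + 1 + 0 + 2 + 1 + 1 + 1 + 0 + 1 + 1 + 0 + 2 + 2 + 0 + 1 + 1 + 1 + 0 + 1 + 3 + 1 + 1 = 21
distinct = 253 − 21 = 232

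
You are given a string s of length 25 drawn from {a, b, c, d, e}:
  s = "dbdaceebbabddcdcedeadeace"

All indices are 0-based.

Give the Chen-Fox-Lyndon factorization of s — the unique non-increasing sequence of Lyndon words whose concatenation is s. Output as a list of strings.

emit factor 1: 'd' (i=0, period=1)
emit factor 2: 'bd' (i=1, period=2)
emit factor 3: 'aceebb' (i=3, period=6)
emit factor 4: 'abddcdcedeadeace' (i=9, period=16)

["d", "bd", "aceebb", "abddcdcedeadeace"]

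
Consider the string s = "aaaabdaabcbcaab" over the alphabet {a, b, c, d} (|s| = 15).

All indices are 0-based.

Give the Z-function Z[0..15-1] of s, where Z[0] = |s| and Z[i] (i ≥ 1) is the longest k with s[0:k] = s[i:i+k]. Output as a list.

Z[0]=15
i=1: outside box; Z[1]=3 scan→box=[1,4)
i=2: min(r-i=2, Z[1]=3)=2; Z[2]=2
i=3: min(r-i=1, Z[2]=2)=1; Z[3]=1
i=4: outside box; Z[4]=0
i=5: outside box; Z[5]=0
i=6: outside box; Z[6]=2 scan→box=[6,8)
i=7: min(r-i=1, Z[1]=3)=1; Z[7]=1
i=8: outside box; Z[8]=0
i=9: outside box; Z[9]=0
i=10: outside box; Z[10]=0
i=11: outside box; Z[11]=0
i=12: outside box; Z[12]=2 scan→box=[12,14)
i=13: min(r-i=1, Z[1]=3)=1; Z[13]=1
i=14: outside box; Z[14]=0

[15, 3, 2, 1, 0, 0, 2, 1, 0, 0, 0, 0, 2, 1, 0]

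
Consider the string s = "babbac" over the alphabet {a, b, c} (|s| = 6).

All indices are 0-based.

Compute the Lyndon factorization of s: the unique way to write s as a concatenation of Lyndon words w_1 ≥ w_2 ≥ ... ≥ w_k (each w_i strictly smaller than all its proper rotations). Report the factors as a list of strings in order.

["b", "abbac"]

emit factor 1: 'b' (i=0, period=1)
emit factor 2: 'abbac' (i=1, period=5)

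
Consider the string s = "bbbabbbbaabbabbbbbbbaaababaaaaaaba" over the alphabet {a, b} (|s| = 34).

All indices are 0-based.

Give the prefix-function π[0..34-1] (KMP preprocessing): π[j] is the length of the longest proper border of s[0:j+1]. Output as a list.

[0, 1, 2, 0, 1, 2, 3, 3, 4, 0, 1, 2, 0, 1, 2, 3, 3, 3, 3, 3, 4, 0, 0, 1, 0, 1, 0, 0, 0, 0, 0, 0, 1, 0]

π[0] = 0
j=1 s[j]='b': π[1]=1 (border 'b')
j=2 s[j]='b': π[2]=2 (border 'bb')
j=3 s[j]='a': k: 2→1→0; π[3]=0 (border '')
j=4 s[j]='b': π[4]=1 (border 'b')
j=5 s[j]='b': π[5]=2 (border 'bb')
j=6 s[j]='b': π[6]=3 (border 'bbb')
j=7 s[j]='b': k: 3→2; π[7]=3 (border 'bbb')
j=8 s[j]='a': π[8]=4 (border 'bbba')
j=9 s[j]='a': k: 4→0; π[9]=0 (border '')
j=10 s[j]='b': π[10]=1 (border 'b')
j=11 s[j]='b': π[11]=2 (border 'bb')
j=12 s[j]='a': k: 2→1→0; π[12]=0 (border '')
j=13 s[j]='b': π[13]=1 (border 'b')
j=14 s[j]='b': π[14]=2 (border 'bb')
j=15 s[j]='b': π[15]=3 (border 'bbb')
j=16 s[j]='b': k: 3→2; π[16]=3 (border 'bbb')
j=17 s[j]='b': k: 3→2; π[17]=3 (border 'bbb')
j=18 s[j]='b': k: 3→2; π[18]=3 (border 'bbb')
j=19 s[j]='b': k: 3→2; π[19]=3 (border 'bbb')
j=20 s[j]='a': π[20]=4 (border 'bbba')
j=21 s[j]='a': k: 4→0; π[21]=0 (border '')
j=22 s[j]='a': π[22]=0 (border '')
j=23 s[j]='b': π[23]=1 (border 'b')
j=24 s[j]='a': k: 1→0; π[24]=0 (border '')
j=25 s[j]='b': π[25]=1 (border 'b')
j=26 s[j]='a': k: 1→0; π[26]=0 (border '')
j=27 s[j]='a': π[27]=0 (border '')
j=28 s[j]='a': π[28]=0 (border '')
j=29 s[j]='a': π[29]=0 (border '')
j=30 s[j]='a': π[30]=0 (border '')
j=31 s[j]='a': π[31]=0 (border '')
j=32 s[j]='b': π[32]=1 (border 'b')
j=33 s[j]='a': k: 1→0; π[33]=0 (border '')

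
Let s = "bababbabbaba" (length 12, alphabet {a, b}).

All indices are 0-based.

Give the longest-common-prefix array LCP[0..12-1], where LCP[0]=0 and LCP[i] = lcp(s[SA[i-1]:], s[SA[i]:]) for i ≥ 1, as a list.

[0, 1, 3, 2, 5, 0, 2, 4, 3, 6, 1, 4]

rank→(start, suffix):
  0 → (11, 'a')
  1 → (9, 'aba')
  2 → (1, 'ababbabbaba')
  3 → (6, 'abbaba')
  4 → (3, 'abbabbaba')
  5 → (10, 'ba')
  6 → (8, 'baba')
  7 → (0, 'bababbabbaba')
  8 → (5, 'babbaba')
  9 → (2, 'babbabbaba')
  10 → (7, 'bbaba')
  11 → (4, 'bbabbaba')

SA = [11, 9, 1, 6, 3, 10, 8, 0, 5, 2, 7, 4]
rank  pair      lcp
   1  s[11:],s[9:]  1  'a'
   2  s[9:],s[1:]  3  'aba'
   3  s[1:],s[6:]  2  'ab'
   4  s[6:],s[3:]  5  'abbab'
   5  s[3:],s[10:]  0  ''
   6  s[10:],s[8:]  2  'ba'
   7  s[8:],s[0:]  4  'baba'
   8  s[0:],s[5:]  3  'bab'
   9  s[5:],s[2:]  6  'babbab'
  10  s[2:],s[7:]  1  'b'
  11  s[7:],s[4:]  4  'bbab'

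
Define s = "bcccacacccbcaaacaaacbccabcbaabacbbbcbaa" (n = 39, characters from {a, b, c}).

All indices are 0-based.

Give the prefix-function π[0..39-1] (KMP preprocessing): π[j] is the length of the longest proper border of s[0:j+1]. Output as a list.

π[0] = 0
j=1 s[j]='c': π[1]=0 (border '')
j=2 s[j]='c': π[2]=0 (border '')
j=3 s[j]='c': π[3]=0 (border '')
j=4 s[j]='a': π[4]=0 (border '')
j=5 s[j]='c': π[5]=0 (border '')
j=6 s[j]='a': π[6]=0 (border '')
j=7 s[j]='c': π[7]=0 (border '')
j=8 s[j]='c': π[8]=0 (border '')
j=9 s[j]='c': π[9]=0 (border '')
j=10 s[j]='b': π[10]=1 (border 'b')
j=11 s[j]='c': π[11]=2 (border 'bc')
j=12 s[j]='a': k: 2→0; π[12]=0 (border '')
j=13 s[j]='a': π[13]=0 (border '')
j=14 s[j]='a': π[14]=0 (border '')
j=15 s[j]='c': π[15]=0 (border '')
j=16 s[j]='a': π[16]=0 (border '')
j=17 s[j]='a': π[17]=0 (border '')
j=18 s[j]='a': π[18]=0 (border '')
j=19 s[j]='c': π[19]=0 (border '')
j=20 s[j]='b': π[20]=1 (border 'b')
j=21 s[j]='c': π[21]=2 (border 'bc')
j=22 s[j]='c': π[22]=3 (border 'bcc')
j=23 s[j]='a': k: 3→0; π[23]=0 (border '')
j=24 s[j]='b': π[24]=1 (border 'b')
j=25 s[j]='c': π[25]=2 (border 'bc')
j=26 s[j]='b': k: 2→0; π[26]=1 (border 'b')
j=27 s[j]='a': k: 1→0; π[27]=0 (border '')
j=28 s[j]='a': π[28]=0 (border '')
j=29 s[j]='b': π[29]=1 (border 'b')
j=30 s[j]='a': k: 1→0; π[30]=0 (border '')
j=31 s[j]='c': π[31]=0 (border '')
j=32 s[j]='b': π[32]=1 (border 'b')
j=33 s[j]='b': k: 1→0; π[33]=1 (border 'b')
j=34 s[j]='b': k: 1→0; π[34]=1 (border 'b')
j=35 s[j]='c': π[35]=2 (border 'bc')
j=36 s[j]='b': k: 2→0; π[36]=1 (border 'b')
j=37 s[j]='a': k: 1→0; π[37]=0 (border '')
j=38 s[j]='a': π[38]=0 (border '')

[0, 0, 0, 0, 0, 0, 0, 0, 0, 0, 1, 2, 0, 0, 0, 0, 0, 0, 0, 0, 1, 2, 3, 0, 1, 2, 1, 0, 0, 1, 0, 0, 1, 1, 1, 2, 1, 0, 0]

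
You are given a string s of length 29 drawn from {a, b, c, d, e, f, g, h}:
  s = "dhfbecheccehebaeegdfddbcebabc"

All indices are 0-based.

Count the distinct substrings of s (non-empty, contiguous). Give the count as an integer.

rank | idx | suffix
   0 |  26 | abc
   1 |  14 | aeegdfddbcebabc
   2 |  25 | babc
   3 |  13 | baeegdfddbcebabc
   4 |  27 | bc
   5 |  22 | bcebabc
   6 |   3 | becheccehebaeegdfddbcebabc
   7 |  28 | c
   8 |   8 | ccehebaeegdfddbcebabc
   9 |  23 | cebabc
  10 |   9 | cehebaeegdfddbcebabc
  11 |   5 | checcehebaeegdfddbcebabc
  12 |  21 | dbcebabc
  13 |  20 | ddbcebabc
  14 |  18 | dfddbcebabc
  15 |   0 | dhfbecheccehebaeegdfddbcebabc
  16 |  24 | ebabc
  17 |  12 | ebaeegdfddbcebabc
  18 |   7 | eccehebaeegdfddbcebabc
  19 |   4 | echeccehebaeegdfddbcebabc
  20 |  15 | eegdfddbcebabc
  21 |  16 | egdfddbcebabc
  22 |  10 | ehebaeegdfddbcebabc
  23 |   2 | fbecheccehebaeegdfddbcebabc
  24 |  19 | fddbcebabc
  25 |  17 | gdfddbcebabc
  26 |  11 | hebaeegdfddbcebabc
  27 |   6 | heccehebaeegdfddbcebabc
  28 |   1 | hfbecheccehebaeegdfddbcebabc

SA = [26, 14, 25, 13, 27, 22, 3, 28, 8, 23, 9, 5, 21, 20, 18, 0, 24, 12, 7, 4, 15, 16, 10, 2, 19, 17, 11, 6, 1]
[i] adj suffixes → lcp
  [1] 26/14 → 1 ('a')
  [2] 14/25 → 0 ('')
  [3] 25/13 → 2 ('ba')
  [4] 13/27 → 1 ('b')
  [5] 27/22 → 2 ('bc')
  [6] 22/3 → 1 ('b')
  [7] 3/28 → 0 ('')
  [8] 28/8 → 1 ('c')
  [9] 8/23 → 1 ('c')
  [10] 23/9 → 2 ('ce')
  [11] 9/5 → 1 ('c')
  [12] 5/21 → 0 ('')
  [13] 21/20 → 1 ('d')
  [14] 20/18 → 1 ('d')
  [15] 18/0 → 1 ('d')
  [16] 0/24 → 0 ('')
  [17] 24/12 → 3 ('eba')
  [18] 12/7 → 1 ('e')
  [19] 7/4 → 2 ('ec')
  [20] 4/15 → 1 ('e')
  [21] 15/16 → 1 ('e')
  [22] 16/10 → 1 ('e')
  [23] 10/2 → 0 ('')
  [24] 2/19 → 1 ('f')
  [25] 19/17 → 0 ('')
  [26] 17/11 → 0 ('')
  [27] 11/6 → 2 ('he')
  [28] 6/1 → 1 ('h')

n(n+1)/2 = 29·30/2 = 435
Σ LCP = 0 + 1 + 0 + 2 + 1 + 2 + 1 + 0 + 1 + 1 + 2 + 1 + 0 + 1 + 1 + 1 + 0 + 3 + 1 + 2 + 1 + 1 + 1 + 0 + 1 + 0 + 0 + 2 + 1 = 28
distinct = 435 − 28 = 407

407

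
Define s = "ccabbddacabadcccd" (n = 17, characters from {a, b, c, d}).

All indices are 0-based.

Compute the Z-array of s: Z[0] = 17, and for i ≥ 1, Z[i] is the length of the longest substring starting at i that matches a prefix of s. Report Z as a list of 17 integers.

Z[0]=17
i=1: i≥r, start 0; Z[1]=1 grow→box=[1,2)
i=2: i≥r, start 0; Z[2]=0
i=3: i≥r, start 0; Z[3]=0
i=4: i≥r, start 0; Z[4]=0
i=5: i≥r, start 0; Z[5]=0
i=6: i≥r, start 0; Z[6]=0
i=7: i≥r, start 0; Z[7]=0
i=8: i≥r, start 0; Z[8]=1 grow→box=[8,9)
i=9: i≥r, start 0; Z[9]=0
i=10: i≥r, start 0; Z[10]=0
i=11: i≥r, start 0; Z[11]=0
i=12: i≥r, start 0; Z[12]=0
i=13: i≥r, start 0; Z[13]=2 grow→box=[13,15)
i=14: min(r-i=1, Z[1]=1)=1; Z[14]=2 grow→box=[14,16)
i=15: min(r-i=1, Z[1]=1)=1; Z[15]=1
i=16: i≥r, start 0; Z[16]=0

[17, 1, 0, 0, 0, 0, 0, 0, 1, 0, 0, 0, 0, 2, 2, 1, 0]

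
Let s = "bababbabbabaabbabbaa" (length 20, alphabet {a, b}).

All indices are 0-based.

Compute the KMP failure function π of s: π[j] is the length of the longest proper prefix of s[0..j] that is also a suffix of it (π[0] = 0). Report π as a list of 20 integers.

[0, 0, 1, 2, 3, 1, 2, 3, 1, 2, 3, 4, 0, 1, 1, 2, 3, 1, 2, 0]

π[0] = 0
j=1 s[j]='a': π[1]=0 (border '')
j=2 s[j]='b': π[2]=1 (border 'b')
j=3 s[j]='a': π[3]=2 (border 'ba')
j=4 s[j]='b': π[4]=3 (border 'bab')
j=5 s[j]='b': k: 3→1→0; π[5]=1 (border 'b')
j=6 s[j]='a': π[6]=2 (border 'ba')
j=7 s[j]='b': π[7]=3 (border 'bab')
j=8 s[j]='b': k: 3→1→0; π[8]=1 (border 'b')
j=9 s[j]='a': π[9]=2 (border 'ba')
j=10 s[j]='b': π[10]=3 (border 'bab')
j=11 s[j]='a': π[11]=4 (border 'baba')
j=12 s[j]='a': k: 4→2→0; π[12]=0 (border '')
j=13 s[j]='b': π[13]=1 (border 'b')
j=14 s[j]='b': k: 1→0; π[14]=1 (border 'b')
j=15 s[j]='a': π[15]=2 (border 'ba')
j=16 s[j]='b': π[16]=3 (border 'bab')
j=17 s[j]='b': k: 3→1→0; π[17]=1 (border 'b')
j=18 s[j]='a': π[18]=2 (border 'ba')
j=19 s[j]='a': k: 2→0; π[19]=0 (border '')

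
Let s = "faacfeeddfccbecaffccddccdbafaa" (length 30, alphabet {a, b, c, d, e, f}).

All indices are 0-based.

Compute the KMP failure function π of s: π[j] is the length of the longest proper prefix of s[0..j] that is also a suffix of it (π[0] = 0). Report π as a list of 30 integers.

π[0] = 0
j=1 s[j]='a': π[1]=0 (border '')
j=2 s[j]='a': π[2]=0 (border '')
j=3 s[j]='c': π[3]=0 (border '')
j=4 s[j]='f': π[4]=1 (border 'f')
j=5 s[j]='e': k: 1→0; π[5]=0 (border '')
j=6 s[j]='e': π[6]=0 (border '')
j=7 s[j]='d': π[7]=0 (border '')
j=8 s[j]='d': π[8]=0 (border '')
j=9 s[j]='f': π[9]=1 (border 'f')
j=10 s[j]='c': k: 1→0; π[10]=0 (border '')
j=11 s[j]='c': π[11]=0 (border '')
j=12 s[j]='b': π[12]=0 (border '')
j=13 s[j]='e': π[13]=0 (border '')
j=14 s[j]='c': π[14]=0 (border '')
j=15 s[j]='a': π[15]=0 (border '')
j=16 s[j]='f': π[16]=1 (border 'f')
j=17 s[j]='f': k: 1→0; π[17]=1 (border 'f')
j=18 s[j]='c': k: 1→0; π[18]=0 (border '')
j=19 s[j]='c': π[19]=0 (border '')
j=20 s[j]='d': π[20]=0 (border '')
j=21 s[j]='d': π[21]=0 (border '')
j=22 s[j]='c': π[22]=0 (border '')
j=23 s[j]='c': π[23]=0 (border '')
j=24 s[j]='d': π[24]=0 (border '')
j=25 s[j]='b': π[25]=0 (border '')
j=26 s[j]='a': π[26]=0 (border '')
j=27 s[j]='f': π[27]=1 (border 'f')
j=28 s[j]='a': π[28]=2 (border 'fa')
j=29 s[j]='a': π[29]=3 (border 'faa')

[0, 0, 0, 0, 1, 0, 0, 0, 0, 1, 0, 0, 0, 0, 0, 0, 1, 1, 0, 0, 0, 0, 0, 0, 0, 0, 0, 1, 2, 3]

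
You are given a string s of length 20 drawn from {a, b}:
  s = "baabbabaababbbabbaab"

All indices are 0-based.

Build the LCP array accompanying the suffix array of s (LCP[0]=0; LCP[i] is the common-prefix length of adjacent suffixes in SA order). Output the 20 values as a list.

[0, 3, 3, 1, 2, 3, 2, 4, 3, 0, 1, 4, 4, 2, 3, 4, 1, 3, 4, 2]

rank | idx | suffix
   0 |  17 | aab
   1 |   7 | aababbbabbaab
   2 |   1 | aabbabaababbbabbaab
   3 |  18 | ab
   4 |   5 | abaababbbabbaab
   5 |   8 | ababbbabbaab
   6 |  14 | abbaab
   7 |   2 | abbabaababbbabbaab
   8 |  10 | abbbabbaab
   9 |  19 | b
  10 |  16 | baab
  11 |   6 | baababbbabbaab
  12 |   0 | baabbabaababbbabbaab
  13 |   4 | babaababbbabbaab
  14 |  13 | babbaab
  15 |   9 | babbbabbaab
  16 |  15 | bbaab
  17 |   3 | bbabaababbbabbaab
  18 |  12 | bbabbaab
  19 |  11 | bbbabbaab

SA = [17, 7, 1, 18, 5, 8, 14, 2, 10, 19, 16, 6, 0, 4, 13, 9, 15, 3, 12, 11]
[i] adj suffixes → lcp
  [1] 17/7 → 3 ('aab')
  [2] 7/1 → 3 ('aab')
  [3] 1/18 → 1 ('a')
  [4] 18/5 → 2 ('ab')
  [5] 5/8 → 3 ('aba')
  [6] 8/14 → 2 ('ab')
  [7] 14/2 → 4 ('abba')
  [8] 2/10 → 3 ('abb')
  [9] 10/19 → 0 ('')
  [10] 19/16 → 1 ('b')
  [11] 16/6 → 4 ('baab')
  [12] 6/0 → 4 ('baab')
  [13] 0/4 → 2 ('ba')
  [14] 4/13 → 3 ('bab')
  [15] 13/9 → 4 ('babb')
  [16] 9/15 → 1 ('b')
  [17] 15/3 → 3 ('bba')
  [18] 3/12 → 4 ('bbab')
  [19] 12/11 → 2 ('bb')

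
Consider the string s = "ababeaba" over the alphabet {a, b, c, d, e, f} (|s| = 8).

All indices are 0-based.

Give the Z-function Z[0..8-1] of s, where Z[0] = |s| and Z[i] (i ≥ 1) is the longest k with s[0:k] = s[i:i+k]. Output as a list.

Z[0]=8
i=1: i≥r, start 0; Z[1]=0
i=2: i≥r, start 0; Z[2]=2 scan→box=[2,4)
i=3: min(r-i=1, Z[1]=0)=0; Z[3]=0
i=4: i≥r, start 0; Z[4]=0
i=5: i≥r, start 0; Z[5]=3 scan→box=[5,8)
i=6: min(r-i=2, Z[1]=0)=0; Z[6]=0
i=7: min(r-i=1, Z[2]=2)=1; Z[7]=1

[8, 0, 2, 0, 0, 3, 0, 1]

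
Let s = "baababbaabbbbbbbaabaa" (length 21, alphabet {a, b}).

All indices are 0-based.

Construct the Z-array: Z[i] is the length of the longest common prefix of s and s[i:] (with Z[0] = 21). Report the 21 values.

Z[0]=21
i=1: outside box; Z[1]=0
i=2: outside box; Z[2]=0
i=3: outside box; Z[3]=2 scan→box=[3,5)
i=4: min(r-i=1, Z[1]=0)=0; Z[4]=0
i=5: outside box; Z[5]=1 scan→box=[5,6)
i=6: outside box; Z[6]=4 scan→box=[6,10)
i=7: min(r-i=3, Z[1]=0)=0; Z[7]=0
i=8: min(r-i=2, Z[2]=0)=0; Z[8]=0
i=9: min(r-i=1, Z[3]=2)=1; Z[9]=1
i=10: outside box; Z[10]=1 scan→box=[10,11)
i=11: outside box; Z[11]=1 scan→box=[11,12)
i=12: outside box; Z[12]=1 scan→box=[12,13)
i=13: outside box; Z[13]=1 scan→box=[13,14)
i=14: outside box; Z[14]=1 scan→box=[14,15)
i=15: outside box; Z[15]=5 scan→box=[15,20)
i=16: min(r-i=4, Z[1]=0)=0; Z[16]=0
i=17: min(r-i=3, Z[2]=0)=0; Z[17]=0
i=18: min(r-i=2, Z[3]=2)=2; Z[18]=3 scan→box=[18,21)
i=19: min(r-i=2, Z[1]=0)=0; Z[19]=0
i=20: min(r-i=1, Z[2]=0)=0; Z[20]=0

[21, 0, 0, 2, 0, 1, 4, 0, 0, 1, 1, 1, 1, 1, 1, 5, 0, 0, 3, 0, 0]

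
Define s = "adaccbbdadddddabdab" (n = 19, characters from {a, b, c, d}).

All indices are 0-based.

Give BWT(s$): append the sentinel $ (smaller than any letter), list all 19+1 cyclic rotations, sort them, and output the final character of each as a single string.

bddd$dacabcabdabddda

rank  rotation              last
    0  $adaccbbdadddddabdab  b
    1  ab$adaccbbdadddddabd  d
    2  abdab$adaccbbdaddddd  d
    3  accbbdadddddabdab$ad  d
    4  adaccbbdadddddabdab$  $
    5  adddddabdab$adaccbbd  d
    6  b$adaccbbdadddddabda  a
    7  bbdadddddabdab$adacc  c
    8  bdab$adaccbbdaddddda  a
    9  bdadddddabdab$adaccb  b
   10  cbbdadddddabdab$adac  c
   11  ccbbdadddddabdab$ada  a
   12  dab$adaccbbdadddddab  b
   13  dabdab$adaccbbdadddd  d
   14  daccbbdadddddabdab$a  a
   15  dadddddabdab$adaccbb  b
   16  ddabdab$adaccbbdaddd  d
   17  dddabdab$adaccbbdadd  d
   18  ddddabdab$adaccbbdad  d
   19  dddddabdab$adaccbbda  a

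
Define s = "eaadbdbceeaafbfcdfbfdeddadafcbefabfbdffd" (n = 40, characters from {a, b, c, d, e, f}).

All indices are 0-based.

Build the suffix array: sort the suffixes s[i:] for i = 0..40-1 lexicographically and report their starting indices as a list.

sorted suffixes:
  #0 SA[0]=1  'aadbdbceeaafbfcdfbfdeddadafcbefabfbdffd'
  #1 SA[1]=10  'aafbfcdfbfdeddadafcbefabfbdffd'
  #2 SA[2]=32  'abfbdffd'
  #3 SA[3]=24  'adafcbefabfbdffd'
  #4 SA[4]=2  'adbdbceeaafbfcdfbfdeddadafcbefabfbdffd'
  #5 SA[5]=11  'afbfcdfbfdeddadafcbefabfbdffd'
  #6 SA[6]=26  'afcbefabfbdffd'
  #7 SA[7]=6  'bceeaafbfcdfbfdeddadafcbefabfbdffd'
  #8 SA[8]=4  'bdbceeaafbfcdfbfdeddadafcbefabfbdffd'
  #9 SA[9]=35  'bdffd'
  #10 SA[10]=29  'befabfbdffd'
  #11 SA[11]=33  'bfbdffd'
  #12 SA[12]=13  'bfcdfbfdeddadafcbefabfbdffd'
  #13 SA[13]=18  'bfdeddadafcbefabfbdffd'
  #14 SA[14]=28  'cbefabfbdffd'
  #15 SA[15]=15  'cdfbfdeddadafcbefabfbdffd'
  #16 SA[16]=7  'ceeaafbfcdfbfdeddadafcbefabfbdffd'
  #17 SA[17]=39  'd'
  #18 SA[18]=23  'dadafcbefabfbdffd'
  #19 SA[19]=25  'dafcbefabfbdffd'
  #20 SA[20]=5  'dbceeaafbfcdfbfdeddadafcbefabfbdffd'
  #21 SA[21]=3  'dbdbceeaafbfcdfbfdeddadafcbefabfbdffd'
  #22 SA[22]=22  'ddadafcbefabfbdffd'
  #23 SA[23]=20  'deddadafcbefabfbdffd'
  #24 SA[24]=16  'dfbfdeddadafcbefabfbdffd'
  #25 SA[25]=36  'dffd'
  #26 SA[26]=0  'eaadbdbceeaafbfcdfbfdeddadafcbefabfbdffd'
  #27 SA[27]=9  'eaafbfcdfbfdeddadafcbefabfbdffd'
  #28 SA[28]=21  'eddadafcbefabfbdffd'
  #29 SA[29]=8  'eeaafbfcdfbfdeddadafcbefabfbdffd'
  #30 SA[30]=30  'efabfbdffd'
  #31 SA[31]=31  'fabfbdffd'
  #32 SA[32]=34  'fbdffd'
  #33 SA[33]=12  'fbfcdfbfdeddadafcbefabfbdffd'
  #34 SA[34]=17  'fbfdeddadafcbefabfbdffd'
  #35 SA[35]=27  'fcbefabfbdffd'
  #36 SA[36]=14  'fcdfbfdeddadafcbefabfbdffd'
  #37 SA[37]=38  'fd'
  #38 SA[38]=19  'fdeddadafcbefabfbdffd'
  #39 SA[39]=37  'ffd'

[1, 10, 32, 24, 2, 11, 26, 6, 4, 35, 29, 33, 13, 18, 28, 15, 7, 39, 23, 25, 5, 3, 22, 20, 16, 36, 0, 9, 21, 8, 30, 31, 34, 12, 17, 27, 14, 38, 19, 37]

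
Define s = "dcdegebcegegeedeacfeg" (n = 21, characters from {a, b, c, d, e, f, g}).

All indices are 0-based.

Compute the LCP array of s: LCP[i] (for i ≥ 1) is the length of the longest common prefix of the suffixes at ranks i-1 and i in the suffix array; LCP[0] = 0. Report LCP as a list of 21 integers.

[0, 0, 0, 1, 1, 0, 1, 2, 0, 1, 1, 1, 1, 2, 3, 3, 0, 0, 1, 2, 2]

rank→(start, suffix):
  0 → (16, 'acfeg')
  1 → (6, 'bcegegeedeacfeg')
  2 → (1, 'cdegebcegegeedeacfeg')
  3 → (7, 'cegegeedeacfeg')
  4 → (17, 'cfeg')
  5 → (0, 'dcdegebcegegeedeacfeg')
  6 → (14, 'deacfeg')
  7 → (2, 'degebcegegeedeacfeg')
  8 → (15, 'eacfeg')
  9 → (5, 'ebcegegeedeacfeg')
  10 → (13, 'edeacfeg')
  11 → (12, 'eedeacfeg')
  12 → (19, 'eg')
  13 → (3, 'egebcegegeedeacfeg')
  14 → (10, 'egeedeacfeg')
  15 → (8, 'egegeedeacfeg')
  16 → (18, 'feg')
  17 → (20, 'g')
  18 → (4, 'gebcegegeedeacfeg')
  19 → (11, 'geedeacfeg')
  20 → (9, 'gegeedeacfeg')

SA = [16, 6, 1, 7, 17, 0, 14, 2, 15, 5, 13, 12, 19, 3, 10, 8, 18, 20, 4, 11, 9]
i: (SA[i-1],SA[i]) lcp shared
  1: (16,6) 0 ''
  2: (6,1) 0 ''
  3: (1,7) 1 'c'
  4: (7,17) 1 'c'
  5: (17,0) 0 ''
  6: (0,14) 1 'd'
  7: (14,2) 2 'de'
  8: (2,15) 0 ''
  9: (15,5) 1 'e'
  10: (5,13) 1 'e'
  11: (13,12) 1 'e'
  12: (12,19) 1 'e'
  13: (19,3) 2 'eg'
  14: (3,10) 3 'ege'
  15: (10,8) 3 'ege'
  16: (8,18) 0 ''
  17: (18,20) 0 ''
  18: (20,4) 1 'g'
  19: (4,11) 2 'ge'
  20: (11,9) 2 'ge'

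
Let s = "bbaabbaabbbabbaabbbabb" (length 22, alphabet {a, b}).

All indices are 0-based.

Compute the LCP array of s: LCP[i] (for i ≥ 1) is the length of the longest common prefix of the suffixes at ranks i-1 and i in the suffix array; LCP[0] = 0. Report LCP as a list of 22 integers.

[0, 4, 8, 1, 3, 11, 3, 7, 0, 1, 5, 9, 2, 4, 1, 2, 6, 10, 3, 5, 2, 6]

rank→(start, suffix):
  0 → (2, 'aabbaabbbabbaabbbabb')
  1 → (14, 'aabbbabb')
  2 → (6, 'aabbbabbaabbbabb')
  3 → (19, 'abb')
  4 → (11, 'abbaabbbabb')
  5 → (3, 'abbaabbbabbaabbbabb')
  6 → (15, 'abbbabb')
  7 → (7, 'abbbabbaabbbabb')
  8 → (21, 'b')
  9 → (1, 'baabbaabbbabbaabbbabb')
  10 → (13, 'baabbbabb')
  11 → (5, 'baabbbabbaabbbabb')
  12 → (18, 'babb')
  13 → (10, 'babbaabbbabb')
  14 → (20, 'bb')
  15 → (0, 'bbaabbaabbbabbaabbbabb')
  16 → (12, 'bbaabbbabb')
  17 → (4, 'bbaabbbabbaabbbabb')
  18 → (17, 'bbabb')
  19 → (9, 'bbabbaabbbabb')
  20 → (16, 'bbbabb')
  21 → (8, 'bbbabbaabbbabb')

SA = [2, 14, 6, 19, 11, 3, 15, 7, 21, 1, 13, 5, 18, 10, 20, 0, 12, 4, 17, 9, 16, 8]
i: (SA[i-1],SA[i]) lcp shared
  1: (2,14) 4 'aabb'
  2: (14,6) 8 'aabbbabb'
  3: (6,19) 1 'a'
  4: (19,11) 3 'abb'
  5: (11,3) 11 'abbaabbbabb'
  6: (3,15) 3 'abb'
  7: (15,7) 7 'abbbabb'
  8: (7,21) 0 ''
  9: (21,1) 1 'b'
  10: (1,13) 5 'baabb'
  11: (13,5) 9 'baabbbabb'
  12: (5,18) 2 'ba'
  13: (18,10) 4 'babb'
  14: (10,20) 1 'b'
  15: (20,0) 2 'bb'
  16: (0,12) 6 'bbaabb'
  17: (12,4) 10 'bbaabbbabb'
  18: (4,17) 3 'bba'
  19: (17,9) 5 'bbabb'
  20: (9,16) 2 'bb'
  21: (16,8) 6 'bbbabb'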